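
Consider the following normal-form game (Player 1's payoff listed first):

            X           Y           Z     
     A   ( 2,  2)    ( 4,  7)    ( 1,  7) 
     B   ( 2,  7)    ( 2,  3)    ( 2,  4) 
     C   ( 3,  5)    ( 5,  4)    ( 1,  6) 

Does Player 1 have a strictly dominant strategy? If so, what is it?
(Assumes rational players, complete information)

No strictly dominant strategy exists for Player 1

Work:
A strategy strictly dominates another if it gives a strictly higher payoff against every opponent action. Compare each pair of P1's strategies column-by-column:
  A vs B: [2 vs 2, 4 vs 2, 1 vs 2] → A does not strictly dominate B (column X: 2 ≤ 2)
  A vs C: [2 vs 3, 4 vs 5, 1 vs 1] → A does not strictly dominate C (column X: 2 ≤ 3)
  B vs A: [2 vs 2, 2 vs 4, 2 vs 1] → B does not strictly dominate A (column X: 2 ≤ 2)
  B vs C: [2 vs 3, 2 vs 5, 2 vs 1] → B does not strictly dominate C (column X: 2 ≤ 3)
  C vs A: [3 vs 2, 5 vs 4, 1 vs 1] → C does not strictly dominate A (column Z: 1 ≤ 1)
  C vs B: [3 vs 2, 5 vs 2, 1 vs 2] → C does not strictly dominate B (column Z: 1 ≤ 2)
No single strategy strictly dominates all others → no strictly dominant strategy.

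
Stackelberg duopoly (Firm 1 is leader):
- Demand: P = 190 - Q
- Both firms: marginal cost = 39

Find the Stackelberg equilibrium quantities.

q₁* (leader) = 75.5, q₂* (follower) = 37.75

Work:
Follower's reaction: q₂ = (a - c - q₁)/2
Leader substitutes: π₁ = q₁·(a - q₁ - (a-c-q₁)/2 - c)
FOC: q₁* = (190 - 39)/2 = 75.50
Then: q₂* = (190 - 39 - 75.5)/2 = 37.75
Leader has first-mover advantage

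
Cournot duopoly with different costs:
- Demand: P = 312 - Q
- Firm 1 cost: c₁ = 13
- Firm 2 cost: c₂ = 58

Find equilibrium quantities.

q₁* = 114.67, q₂* = 69.67

Work:
Reaction: q₁ = (312 - 13 - q₂)/2
Reaction: q₂ = (312 - 58 - q₁)/2
Solve simultaneously:
q₁* = (312 - 2×13 + 58)/3 = 114.67
q₂* = (312 - 2×58 + 13)/3 = 69.67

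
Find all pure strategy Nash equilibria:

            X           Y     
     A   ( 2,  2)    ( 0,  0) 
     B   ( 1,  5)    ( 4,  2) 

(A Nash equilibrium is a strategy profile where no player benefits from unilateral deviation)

Nash equilibrium: (A, X)

Work:
Best responses:
  P1 vs X: payoffs [2, 1] → best response A (payoff 2)
  P1 vs Y: payoffs [0, 4] → best response B (payoff 4)
  P2 vs A: payoffs [2, 0] → best response X (payoff 2)
  P2 vs B: payoffs [5, 2] → best response X (payoff 5)
Mutual best responses: (A,X) → Nash equilibria.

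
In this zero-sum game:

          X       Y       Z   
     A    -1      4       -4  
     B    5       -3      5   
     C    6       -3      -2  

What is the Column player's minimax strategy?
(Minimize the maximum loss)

Column should play Y, value = 4

Work:
Column player minimizes Row's maximum payoff:
Column X: max payoff to Row = 6
Column Y: max payoff to Row = 4
Column Z: max payoff to Row = 5
Minimum is 4, achieved by column Y.
Minimax strategy: Y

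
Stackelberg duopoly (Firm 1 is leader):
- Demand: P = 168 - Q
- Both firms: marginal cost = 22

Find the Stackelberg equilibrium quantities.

q₁* (leader) = 73.0, q₂* (follower) = 36.5

Work:
Follower's reaction: q₂ = (a - c - q₁)/2
Leader substitutes: π₁ = q₁·(a - q₁ - (a-c-q₁)/2 - c)
FOC: q₁* = (168 - 22)/2 = 73.00
Then: q₂* = (168 - 22 - 73.0)/2 = 36.50
Leader has first-mover advantage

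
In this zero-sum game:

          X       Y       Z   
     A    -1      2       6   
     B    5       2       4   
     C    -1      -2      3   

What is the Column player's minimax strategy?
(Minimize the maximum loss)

Column should play Y, value = 2

Work:
Column player minimizes Row's maximum payoff:
Column X: max payoff to Row = 5
Column Y: max payoff to Row = 2
Column Z: max payoff to Row = 6
Minimum is 2, achieved by column Y.
Minimax strategy: Y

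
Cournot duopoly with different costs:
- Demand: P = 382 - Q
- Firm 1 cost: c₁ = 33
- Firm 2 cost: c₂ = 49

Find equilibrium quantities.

q₁* = 121.67, q₂* = 105.67

Work:
Reaction: q₁ = (382 - 33 - q₂)/2
Reaction: q₂ = (382 - 49 - q₁)/2
Solve simultaneously:
q₁* = (382 - 2×33 + 49)/3 = 121.67
q₂* = (382 - 2×49 + 33)/3 = 105.67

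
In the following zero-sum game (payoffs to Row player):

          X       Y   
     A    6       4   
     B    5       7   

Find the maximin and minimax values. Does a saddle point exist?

Maximin = 5, Minimax = 6, Saddle: False

Work:
Row minimums: [4, 5] → maximin = 5
Column maximums: [6, 7] → minimax = 6
No saddle point (maximin ≠ minimax). Mixed strategy needed.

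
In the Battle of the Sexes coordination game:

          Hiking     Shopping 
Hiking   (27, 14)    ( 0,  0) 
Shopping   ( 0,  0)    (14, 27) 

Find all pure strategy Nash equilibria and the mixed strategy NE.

Pure NE: (Hiking, Hiking) and (Shopping, Shopping); Mixed NE: p = 0.6585, q = 0.3415

Work:
Check pure NE:
(Hiking, Hiking): (27, 14) - no unilateral deviation beneficial
(Shopping, Shopping): (14, 27) - no unilateral deviation beneficial
Mixed NE: P1 plays Hiking with p = 0.6585, P2 plays Hiking with q = 0.3415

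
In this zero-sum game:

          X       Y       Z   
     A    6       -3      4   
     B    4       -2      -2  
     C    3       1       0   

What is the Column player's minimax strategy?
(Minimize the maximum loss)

Column should play Y, value = 1

Work:
Column player minimizes Row's maximum payoff:
Column X: max payoff to Row = 6
Column Y: max payoff to Row = 1
Column Z: max payoff to Row = 4
Minimum is 1, achieved by column Y.
Minimax strategy: Y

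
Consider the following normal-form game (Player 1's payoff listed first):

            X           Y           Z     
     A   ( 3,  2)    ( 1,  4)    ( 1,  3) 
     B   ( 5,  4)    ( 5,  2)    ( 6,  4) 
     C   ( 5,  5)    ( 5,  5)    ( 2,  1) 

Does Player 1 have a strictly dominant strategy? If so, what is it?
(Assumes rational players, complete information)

No strictly dominant strategy exists for Player 1

Work:
A strategy strictly dominates another if it gives a strictly higher payoff against every opponent action. Compare each pair of P1's strategies column-by-column:
  A vs B: [3 vs 5, 1 vs 5, 1 vs 6] → A does not strictly dominate B (column X: 3 ≤ 5)
  A vs C: [3 vs 5, 1 vs 5, 1 vs 2] → A does not strictly dominate C (column X: 3 ≤ 5)
  B vs A: [5 vs 3, 5 vs 1, 6 vs 1] → B strictly dominates A
  B vs C: [5 vs 5, 5 vs 5, 6 vs 2] → B does not strictly dominate C (column X: 5 ≤ 5)
  C vs A: [5 vs 3, 5 vs 1, 2 vs 1] → C strictly dominates A
  C vs B: [5 vs 5, 5 vs 5, 2 vs 6] → C does not strictly dominate B (column X: 5 ≤ 5)
No single strategy strictly dominates all others → no strictly dominant strategy.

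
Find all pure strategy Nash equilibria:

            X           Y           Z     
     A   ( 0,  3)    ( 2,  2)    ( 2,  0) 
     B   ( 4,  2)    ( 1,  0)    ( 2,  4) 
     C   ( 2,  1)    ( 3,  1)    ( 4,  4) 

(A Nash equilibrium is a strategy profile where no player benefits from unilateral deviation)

Nash equilibrium: (C, Z)

Work:
Best responses:
  P1 vs X: payoffs [0, 4, 2] → best response B (payoff 4)
  P1 vs Y: payoffs [2, 1, 3] → best response C (payoff 3)
  P1 vs Z: payoffs [2, 2, 4] → best response C (payoff 4)
  P2 vs A: payoffs [3, 2, 0] → best response X (payoff 3)
  P2 vs B: payoffs [2, 0, 4] → best response Z (payoff 4)
  P2 vs C: payoffs [1, 1, 4] → best response Z (payoff 4)
Mutual best responses: (C,Z) → Nash equilibria.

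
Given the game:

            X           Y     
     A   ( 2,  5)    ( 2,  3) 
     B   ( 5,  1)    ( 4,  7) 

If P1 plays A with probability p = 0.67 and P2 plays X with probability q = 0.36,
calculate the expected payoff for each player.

E[P1] = 2.7788, E[P2] = 4.0896

Work:
E[P1] = p·q·π₁(A,X) + p·(1-q)·π₁(A,Y) + (1-p)·q·π₁(B,X) + (1-p)·(1-q)·π₁(B,Y)
= 0.67·0.36·2 + 0.67·0.64·2 + 0.33·0.36·5 + 0.33·0.64·4
= 2.7788

E[P2] = 4.0896 (similar calculation)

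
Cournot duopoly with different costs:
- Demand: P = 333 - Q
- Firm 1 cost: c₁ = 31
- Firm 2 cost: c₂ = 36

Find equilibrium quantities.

q₁* = 102.33, q₂* = 97.33

Work:
Reaction: q₁ = (333 - 31 - q₂)/2
Reaction: q₂ = (333 - 36 - q₁)/2
Solve simultaneously:
q₁* = (333 - 2×31 + 36)/3 = 102.33
q₂* = (333 - 2×36 + 31)/3 = 97.33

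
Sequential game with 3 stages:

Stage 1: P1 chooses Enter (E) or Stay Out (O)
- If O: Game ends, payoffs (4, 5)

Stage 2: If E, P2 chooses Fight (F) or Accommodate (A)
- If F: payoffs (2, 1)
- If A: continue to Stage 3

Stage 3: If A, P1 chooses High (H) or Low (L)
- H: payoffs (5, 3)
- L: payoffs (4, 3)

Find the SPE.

SPE: (E, A, H); Outcome (5, 3)

Work:
Stage 3: P1 chooses H (5 vs 4)
Stage 2: P2: F->1, A->3 (anticipating H). Choose A
Stage 1: P1: O->4, E->5 (anticipating A, H). Choose E
SPE path: E -> A -> H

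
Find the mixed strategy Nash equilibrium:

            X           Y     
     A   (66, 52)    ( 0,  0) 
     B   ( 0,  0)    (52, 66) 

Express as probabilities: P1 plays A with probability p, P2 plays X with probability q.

p = 0.5593, q = 0.4407

Work:
Find probabilities that make opponent indifferent:
P2 chooses q to make P1 indifferent between A and B
P1 chooses p to make P2 indifferent between X and Y
Mixed NE: P1 plays (A: 0.5593, B: 0.4407), P2 plays (X: 0.4407, Y: 0.5593)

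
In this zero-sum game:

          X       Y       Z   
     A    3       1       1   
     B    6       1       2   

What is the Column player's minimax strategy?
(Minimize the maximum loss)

Column should play Y, value = 1

Work:
Column player minimizes Row's maximum payoff:
Column X: max payoff to Row = 6
Column Y: max payoff to Row = 1
Column Z: max payoff to Row = 2
Minimum is 1, achieved by column Y.
Minimax strategy: Y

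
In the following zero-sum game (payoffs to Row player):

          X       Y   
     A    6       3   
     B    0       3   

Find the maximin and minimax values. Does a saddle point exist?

Maximin = 3, Minimax = 3, Saddle: True

Work:
Row minimums: [3, 0] → maximin = 3
Column maximums: [6, 3] → minimax = 3
Saddle point exists! Game value = 3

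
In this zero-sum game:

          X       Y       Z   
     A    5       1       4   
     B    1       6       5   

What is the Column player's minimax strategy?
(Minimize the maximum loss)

Column should play X or Z (all achieve the minimum), value = 5

Work:
Column player minimizes Row's maximum payoff:
Column X: max payoff to Row = 5
Column Y: max payoff to Row = 6
Column Z: max payoff to Row = 5
Minimum is 5, achieved by columns X, Z (tied).
Each of X or Z is a minimax strategy.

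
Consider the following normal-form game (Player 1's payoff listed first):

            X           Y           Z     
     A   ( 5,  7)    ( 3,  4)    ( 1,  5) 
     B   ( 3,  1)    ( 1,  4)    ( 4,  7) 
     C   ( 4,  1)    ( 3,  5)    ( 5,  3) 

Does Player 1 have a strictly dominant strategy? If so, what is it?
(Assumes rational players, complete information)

No strictly dominant strategy exists for Player 1

Work:
A strategy strictly dominates another if it gives a strictly higher payoff against every opponent action. Compare each pair of P1's strategies column-by-column:
  A vs B: [5 vs 3, 3 vs 1, 1 vs 4] → A does not strictly dominate B (column Z: 1 ≤ 4)
  A vs C: [5 vs 4, 3 vs 3, 1 vs 5] → A does not strictly dominate C (column Y: 3 ≤ 3)
  B vs A: [3 vs 5, 1 vs 3, 4 vs 1] → B does not strictly dominate A (column X: 3 ≤ 5)
  B vs C: [3 vs 4, 1 vs 3, 4 vs 5] → B does not strictly dominate C (column X: 3 ≤ 4)
  C vs A: [4 vs 5, 3 vs 3, 5 vs 1] → C does not strictly dominate A (column X: 4 ≤ 5)
  C vs B: [4 vs 3, 3 vs 1, 5 vs 4] → C strictly dominates B
No single strategy strictly dominates all others → no strictly dominant strategy.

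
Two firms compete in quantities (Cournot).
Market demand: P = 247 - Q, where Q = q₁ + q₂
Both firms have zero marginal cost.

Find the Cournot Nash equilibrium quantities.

q₁* = q₂* = 82.33; P* = 82.33

Work:
Profit: π_i = P·q_i = (a - q_i - q_j)·q_i
FOC: ∂π_i/∂q_i = a - 2q_i - q_j = 0
Reaction function: q_i = (247 - q_j)/2
Symmetry: q* = 247/3 = 82.33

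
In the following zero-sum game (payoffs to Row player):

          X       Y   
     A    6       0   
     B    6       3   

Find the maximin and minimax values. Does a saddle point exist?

Maximin = 3, Minimax = 3, Saddle: True

Work:
Row minimums: [0, 3] → maximin = 3
Column maximums: [6, 3] → minimax = 3
Saddle point exists! Game value = 3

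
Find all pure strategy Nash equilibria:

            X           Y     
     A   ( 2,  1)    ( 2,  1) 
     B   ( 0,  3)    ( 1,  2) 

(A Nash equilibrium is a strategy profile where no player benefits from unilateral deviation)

Nash equilibrium: (A, X), (A, Y)

Work:
Best responses:
  P1 vs X: payoffs [2, 0] → best response A (payoff 2)
  P1 vs Y: payoffs [2, 1] → best response A (payoff 2)
  P2 vs A: payoffs [1, 1] → best response X/Y (payoff 1)
  P2 vs B: payoffs [3, 2] → best response X (payoff 3)
Mutual best responses: (A,X), (A,Y) → Nash equilibria.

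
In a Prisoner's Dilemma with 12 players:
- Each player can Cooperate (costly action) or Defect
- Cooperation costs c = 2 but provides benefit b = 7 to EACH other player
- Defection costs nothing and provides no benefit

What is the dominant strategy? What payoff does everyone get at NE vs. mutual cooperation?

Dominant: Defect; NE payoff = 0; Coop payoff = 75

Work:
Defect dominates (saves cost c = 2, benefit to others is external)
NE: All defect → everyone gets 0
If all cooperate: each receives (11)×7 - 2 = 75
Social dilemma: 75 > 0 but NE gives 0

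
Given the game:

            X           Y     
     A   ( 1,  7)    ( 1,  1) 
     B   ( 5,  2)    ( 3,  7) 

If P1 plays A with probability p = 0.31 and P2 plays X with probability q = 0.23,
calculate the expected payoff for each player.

E[P1] = 2.6974, E[P2] = 4.7743

Work:
E[P1] = p·q·π₁(A,X) + p·(1-q)·π₁(A,Y) + (1-p)·q·π₁(B,X) + (1-p)·(1-q)·π₁(B,Y)
= 0.31·0.23·1 + 0.31·0.77·1 + 0.69·0.23·5 + 0.69·0.77·3
= 2.6974

E[P2] = 4.7743 (similar calculation)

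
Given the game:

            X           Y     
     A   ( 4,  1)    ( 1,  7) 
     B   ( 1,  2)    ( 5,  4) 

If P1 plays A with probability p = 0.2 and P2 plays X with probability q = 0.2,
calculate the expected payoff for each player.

E[P1] = 3.68, E[P2] = 4.04

Work:
E[P1] = p·q·π₁(A,X) + p·(1-q)·π₁(A,Y) + (1-p)·q·π₁(B,X) + (1-p)·(1-q)·π₁(B,Y)
= 0.2·0.2·4 + 0.2·0.8·1 + 0.8·0.2·1 + 0.8·0.8·5
= 3.68

E[P2] = 4.04 (similar calculation)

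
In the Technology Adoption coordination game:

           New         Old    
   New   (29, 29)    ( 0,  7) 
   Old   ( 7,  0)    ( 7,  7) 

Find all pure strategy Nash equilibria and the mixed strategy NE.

Pure NE: (New, New) and (Old, Old); Mixed NE: p = 0.2414, q = 0.2414

Work:
Check pure NE:
(New, New): (29, 29) - no unilateral deviation beneficial
(Old, Old): (7, 7) - no unilateral deviation beneficial
Mixed NE: P1 plays New with p = 0.2414, P2 plays New with q = 0.2414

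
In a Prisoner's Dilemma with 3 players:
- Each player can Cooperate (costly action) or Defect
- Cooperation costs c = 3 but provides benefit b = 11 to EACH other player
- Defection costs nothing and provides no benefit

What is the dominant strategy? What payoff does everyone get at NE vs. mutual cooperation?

Dominant: Defect; NE payoff = 0; Coop payoff = 19

Work:
Defect dominates (saves cost c = 3, benefit to others is external)
NE: All defect → everyone gets 0
If all cooperate: each receives (2)×11 - 3 = 19
Social dilemma: 19 > 0 but NE gives 0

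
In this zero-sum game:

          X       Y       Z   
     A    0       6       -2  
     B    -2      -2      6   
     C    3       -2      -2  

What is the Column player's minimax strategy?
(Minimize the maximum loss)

Column should play X, value = 3

Work:
Column player minimizes Row's maximum payoff:
Column X: max payoff to Row = 3
Column Y: max payoff to Row = 6
Column Z: max payoff to Row = 6
Minimum is 3, achieved by column X.
Minimax strategy: X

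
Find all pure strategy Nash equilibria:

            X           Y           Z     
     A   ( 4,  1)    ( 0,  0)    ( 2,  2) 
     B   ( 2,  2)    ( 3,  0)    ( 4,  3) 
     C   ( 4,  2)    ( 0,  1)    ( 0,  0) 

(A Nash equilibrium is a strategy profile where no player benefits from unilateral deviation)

Nash equilibrium: (B, Z), (C, X)

Work:
Best responses:
  P1 vs X: payoffs [4, 2, 4] → best response A/C (payoff 4)
  P1 vs Y: payoffs [0, 3, 0] → best response B (payoff 3)
  P1 vs Z: payoffs [2, 4, 0] → best response B (payoff 4)
  P2 vs A: payoffs [1, 0, 2] → best response Z (payoff 2)
  P2 vs B: payoffs [2, 0, 3] → best response Z (payoff 3)
  P2 vs C: payoffs [2, 1, 0] → best response X (payoff 2)
Mutual best responses: (B,Z), (C,X) → Nash equilibria.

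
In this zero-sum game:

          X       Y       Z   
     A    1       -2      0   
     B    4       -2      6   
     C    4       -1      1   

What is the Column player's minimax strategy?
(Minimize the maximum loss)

Column should play Y, value = -1

Work:
Column player minimizes Row's maximum payoff:
Column X: max payoff to Row = 4
Column Y: max payoff to Row = -1
Column Z: max payoff to Row = 6
Minimum is -1, achieved by column Y.
Minimax strategy: Y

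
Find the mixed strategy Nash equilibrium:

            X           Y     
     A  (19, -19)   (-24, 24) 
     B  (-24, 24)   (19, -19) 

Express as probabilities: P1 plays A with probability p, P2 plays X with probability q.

p = 0.5, q = 0.5

Work:
Find probabilities that make opponent indifferent:
P2 chooses q to make P1 indifferent between A and B
P1 chooses p to make P2 indifferent between X and Y
Mixed NE: P1 plays (A: 0.5, B: 0.5), P2 plays (X: 0.5, Y: 0.5)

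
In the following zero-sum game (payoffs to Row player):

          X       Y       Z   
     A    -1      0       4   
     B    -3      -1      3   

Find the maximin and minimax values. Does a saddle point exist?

Maximin = -1, Minimax = -1, Saddle: True

Work:
Row minimums: [-1, -3] → maximin = -1
Column maximums: [-1, 0, 4] → minimax = -1
Saddle point exists! Game value = -1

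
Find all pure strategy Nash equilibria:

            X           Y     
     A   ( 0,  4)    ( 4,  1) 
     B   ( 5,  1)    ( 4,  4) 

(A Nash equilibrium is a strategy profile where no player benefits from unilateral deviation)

Nash equilibrium: (B, Y)

Work:
Best responses:
  P1 vs X: payoffs [0, 5] → best response B (payoff 5)
  P1 vs Y: payoffs [4, 4] → best response A/B (payoff 4)
  P2 vs A: payoffs [4, 1] → best response X (payoff 4)
  P2 vs B: payoffs [1, 4] → best response Y (payoff 4)
Mutual best responses: (B,Y) → Nash equilibria.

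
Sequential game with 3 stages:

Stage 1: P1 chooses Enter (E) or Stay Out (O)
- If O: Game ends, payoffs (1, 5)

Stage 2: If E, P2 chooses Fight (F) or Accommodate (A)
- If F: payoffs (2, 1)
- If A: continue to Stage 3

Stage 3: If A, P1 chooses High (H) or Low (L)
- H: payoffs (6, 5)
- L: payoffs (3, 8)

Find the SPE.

SPE: (E, A, H); Outcome (6, 5)

Work:
Stage 3: P1 chooses H (6 vs 3)
Stage 2: P2: F->1, A->5 (anticipating H). Choose A
Stage 1: P1: O->1, E->6 (anticipating A, H). Choose E
SPE path: E -> A -> H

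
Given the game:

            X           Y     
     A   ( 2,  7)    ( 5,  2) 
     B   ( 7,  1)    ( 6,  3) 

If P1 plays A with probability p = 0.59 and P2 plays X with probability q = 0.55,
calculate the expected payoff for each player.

E[P1] = 4.662, E[P2] = 3.5815

Work:
E[P1] = p·q·π₁(A,X) + p·(1-q)·π₁(A,Y) + (1-p)·q·π₁(B,X) + (1-p)·(1-q)·π₁(B,Y)
= 0.59·0.55·2 + 0.59·0.45·5 + 0.41·0.55·7 + 0.41·0.45·6
= 4.662

E[P2] = 3.5815 (similar calculation)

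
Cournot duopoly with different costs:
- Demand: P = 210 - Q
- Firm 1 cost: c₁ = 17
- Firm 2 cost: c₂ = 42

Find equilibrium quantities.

q₁* = 72.67, q₂* = 47.67

Work:
Reaction: q₁ = (210 - 17 - q₂)/2
Reaction: q₂ = (210 - 42 - q₁)/2
Solve simultaneously:
q₁* = (210 - 2×17 + 42)/3 = 72.67
q₂* = (210 - 2×42 + 17)/3 = 47.67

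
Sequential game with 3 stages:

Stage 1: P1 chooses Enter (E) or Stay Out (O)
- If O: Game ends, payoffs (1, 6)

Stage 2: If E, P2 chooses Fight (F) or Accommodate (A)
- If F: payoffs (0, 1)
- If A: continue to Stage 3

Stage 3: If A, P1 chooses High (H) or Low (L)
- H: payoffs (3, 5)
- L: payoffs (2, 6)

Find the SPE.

SPE: (E, A, H); Outcome (3, 5)

Work:
Stage 3: P1 chooses H (3 vs 2)
Stage 2: P2: F->1, A->5 (anticipating H). Choose A
Stage 1: P1: O->1, E->3 (anticipating A, H). Choose E
SPE path: E -> A -> H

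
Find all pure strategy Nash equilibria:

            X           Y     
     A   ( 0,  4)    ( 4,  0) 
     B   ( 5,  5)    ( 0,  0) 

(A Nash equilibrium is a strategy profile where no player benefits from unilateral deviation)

Nash equilibrium: (B, X)

Work:
Best responses:
  P1 vs X: payoffs [0, 5] → best response B (payoff 5)
  P1 vs Y: payoffs [4, 0] → best response A (payoff 4)
  P2 vs A: payoffs [4, 0] → best response X (payoff 4)
  P2 vs B: payoffs [5, 0] → best response X (payoff 5)
Mutual best responses: (B,X) → Nash equilibria.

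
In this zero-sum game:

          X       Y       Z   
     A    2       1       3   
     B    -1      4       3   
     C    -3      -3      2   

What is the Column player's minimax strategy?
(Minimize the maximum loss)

Column should play X, value = 2

Work:
Column player minimizes Row's maximum payoff:
Column X: max payoff to Row = 2
Column Y: max payoff to Row = 4
Column Z: max payoff to Row = 3
Minimum is 2, achieved by column X.
Minimax strategy: X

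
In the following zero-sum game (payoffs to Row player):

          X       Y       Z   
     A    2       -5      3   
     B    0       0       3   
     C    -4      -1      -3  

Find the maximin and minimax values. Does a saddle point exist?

Maximin = 0, Minimax = 0, Saddle: True

Work:
Row minimums: [-5, 0, -4] → maximin = 0
Column maximums: [2, 0, 3] → minimax = 0
Saddle point exists! Game value = 0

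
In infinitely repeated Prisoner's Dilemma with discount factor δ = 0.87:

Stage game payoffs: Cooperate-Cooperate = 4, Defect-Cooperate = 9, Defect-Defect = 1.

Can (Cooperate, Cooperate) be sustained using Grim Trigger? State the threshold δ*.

δ* = 0.625; since δ = 0.87 ≥ 0.625, cooperation can be sustained

Work:
For Grim Trigger:
Cooperate forever: 4/(1-δ)
Defect then punished: 9 + 1·δ/(1-δ)
Need: 4/(1-δ) ≥ 9 + 1·δ/(1-δ)
Solving: δ ≥ (T-R)/(T-P) = (9-4)/(9-1) = 0.625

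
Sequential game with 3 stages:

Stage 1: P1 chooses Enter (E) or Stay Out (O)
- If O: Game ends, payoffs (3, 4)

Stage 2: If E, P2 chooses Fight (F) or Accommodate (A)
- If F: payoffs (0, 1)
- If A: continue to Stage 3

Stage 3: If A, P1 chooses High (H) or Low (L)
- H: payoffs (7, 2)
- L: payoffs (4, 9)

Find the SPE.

SPE: (E, A, H); Outcome (7, 2)

Work:
Stage 3: P1 chooses H (7 vs 4)
Stage 2: P2: F->1, A->2 (anticipating H). Choose A
Stage 1: P1: O->3, E->7 (anticipating A, H). Choose E
SPE path: E -> A -> H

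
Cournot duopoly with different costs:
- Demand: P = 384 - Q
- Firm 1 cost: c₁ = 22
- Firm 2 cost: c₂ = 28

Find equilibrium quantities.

q₁* = 122.67, q₂* = 116.67

Work:
Reaction: q₁ = (384 - 22 - q₂)/2
Reaction: q₂ = (384 - 28 - q₁)/2
Solve simultaneously:
q₁* = (384 - 2×22 + 28)/3 = 122.67
q₂* = (384 - 2×28 + 22)/3 = 116.67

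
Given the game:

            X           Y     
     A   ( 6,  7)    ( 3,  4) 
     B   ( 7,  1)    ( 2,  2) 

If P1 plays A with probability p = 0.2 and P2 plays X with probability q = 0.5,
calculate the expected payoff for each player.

E[P1] = 4.5, E[P2] = 2.3

Work:
E[P1] = p·q·π₁(A,X) + p·(1-q)·π₁(A,Y) + (1-p)·q·π₁(B,X) + (1-p)·(1-q)·π₁(B,Y)
= 0.2·0.5·6 + 0.2·0.5·3 + 0.8·0.5·7 + 0.8·0.5·2
= 4.5

E[P2] = 2.3 (similar calculation)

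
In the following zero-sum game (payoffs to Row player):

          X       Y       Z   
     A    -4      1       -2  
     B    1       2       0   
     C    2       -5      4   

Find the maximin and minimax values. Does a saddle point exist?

Maximin = 0, Minimax = 2, Saddle: False

Work:
Row minimums: [-4, 0, -5] → maximin = 0
Column maximums: [2, 2, 4] → minimax = 2
No saddle point (maximin ≠ minimax). Mixed strategy needed.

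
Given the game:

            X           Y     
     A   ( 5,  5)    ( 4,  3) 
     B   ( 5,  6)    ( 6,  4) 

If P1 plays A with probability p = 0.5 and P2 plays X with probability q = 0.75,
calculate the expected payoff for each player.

E[P1] = 5.0, E[P2] = 5.0

Work:
E[P1] = p·q·π₁(A,X) + p·(1-q)·π₁(A,Y) + (1-p)·q·π₁(B,X) + (1-p)·(1-q)·π₁(B,Y)
= 0.5·0.75·5 + 0.5·0.25·4 + 0.5·0.75·5 + 0.5·0.25·6
= 5.0

E[P2] = 5.0 (similar calculation)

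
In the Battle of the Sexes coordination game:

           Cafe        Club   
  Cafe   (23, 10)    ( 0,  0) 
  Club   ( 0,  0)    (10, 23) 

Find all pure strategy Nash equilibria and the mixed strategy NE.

Pure NE: (Cafe, Cafe) and (Club, Club); Mixed NE: p = 0.697, q = 0.303

Work:
Check pure NE:
(Cafe, Cafe): (23, 10) - no unilateral deviation beneficial
(Club, Club): (10, 23) - no unilateral deviation beneficial
Mixed NE: P1 plays Cafe with p = 0.697, P2 plays Cafe with q = 0.303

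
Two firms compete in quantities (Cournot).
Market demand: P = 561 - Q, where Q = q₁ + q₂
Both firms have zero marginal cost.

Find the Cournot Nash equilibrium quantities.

q₁* = q₂* = 187.0; P* = 187.0

Work:
Profit: π_i = P·q_i = (a - q_i - q_j)·q_i
FOC: ∂π_i/∂q_i = a - 2q_i - q_j = 0
Reaction function: q_i = (561 - q_j)/2
Symmetry: q* = 561/3 = 187.0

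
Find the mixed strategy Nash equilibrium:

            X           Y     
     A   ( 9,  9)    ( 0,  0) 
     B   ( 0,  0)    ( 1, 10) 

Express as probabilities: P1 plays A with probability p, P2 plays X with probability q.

p = 0.5263, q = 0.1

Work:
Find probabilities that make opponent indifferent:
P2 chooses q to make P1 indifferent between A and B
P1 chooses p to make P2 indifferent between X and Y
Mixed NE: P1 plays (A: 0.5263, B: 0.4737), P2 plays (X: 0.1, Y: 0.9)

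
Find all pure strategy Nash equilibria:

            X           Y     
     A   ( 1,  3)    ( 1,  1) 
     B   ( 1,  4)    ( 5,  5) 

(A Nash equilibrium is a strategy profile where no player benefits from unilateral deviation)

Nash equilibrium: (A, X), (B, Y)

Work:
Best responses:
  P1 vs X: payoffs [1, 1] → best response A/B (payoff 1)
  P1 vs Y: payoffs [1, 5] → best response B (payoff 5)
  P2 vs A: payoffs [3, 1] → best response X (payoff 3)
  P2 vs B: payoffs [4, 5] → best response Y (payoff 5)
Mutual best responses: (A,X), (B,Y) → Nash equilibria.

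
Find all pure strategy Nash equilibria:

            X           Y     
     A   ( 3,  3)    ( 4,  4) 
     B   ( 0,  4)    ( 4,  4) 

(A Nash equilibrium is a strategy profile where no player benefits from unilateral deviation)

Nash equilibrium: (A, Y), (B, Y)

Work:
Best responses:
  P1 vs X: payoffs [3, 0] → best response A (payoff 3)
  P1 vs Y: payoffs [4, 4] → best response A/B (payoff 4)
  P2 vs A: payoffs [3, 4] → best response Y (payoff 4)
  P2 vs B: payoffs [4, 4] → best response X/Y (payoff 4)
Mutual best responses: (A,Y), (B,Y) → Nash equilibria.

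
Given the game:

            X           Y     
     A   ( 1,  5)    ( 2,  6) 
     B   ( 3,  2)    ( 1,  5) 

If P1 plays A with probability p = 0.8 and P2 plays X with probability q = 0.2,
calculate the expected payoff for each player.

E[P1] = 1.72, E[P2] = 5.52

Work:
E[P1] = p·q·π₁(A,X) + p·(1-q)·π₁(A,Y) + (1-p)·q·π₁(B,X) + (1-p)·(1-q)·π₁(B,Y)
= 0.8·0.2·1 + 0.8·0.8·2 + 0.2·0.2·3 + 0.2·0.8·1
= 1.72

E[P2] = 5.52 (similar calculation)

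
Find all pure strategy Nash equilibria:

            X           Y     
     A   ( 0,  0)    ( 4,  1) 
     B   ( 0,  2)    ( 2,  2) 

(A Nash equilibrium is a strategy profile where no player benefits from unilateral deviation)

Nash equilibrium: (A, Y), (B, X)

Work:
Best responses:
  P1 vs X: payoffs [0, 0] → best response A/B (payoff 0)
  P1 vs Y: payoffs [4, 2] → best response A (payoff 4)
  P2 vs A: payoffs [0, 1] → best response Y (payoff 1)
  P2 vs B: payoffs [2, 2] → best response X/Y (payoff 2)
Mutual best responses: (A,Y), (B,X) → Nash equilibria.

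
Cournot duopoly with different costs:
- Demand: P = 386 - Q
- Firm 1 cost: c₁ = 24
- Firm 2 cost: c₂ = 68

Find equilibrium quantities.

q₁* = 135.33, q₂* = 91.33

Work:
Reaction: q₁ = (386 - 24 - q₂)/2
Reaction: q₂ = (386 - 68 - q₁)/2
Solve simultaneously:
q₁* = (386 - 2×24 + 68)/3 = 135.33
q₂* = (386 - 2×68 + 24)/3 = 91.33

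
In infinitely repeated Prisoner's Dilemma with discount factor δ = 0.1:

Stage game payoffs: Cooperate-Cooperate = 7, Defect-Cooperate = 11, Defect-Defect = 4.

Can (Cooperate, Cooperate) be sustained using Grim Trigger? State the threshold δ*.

δ* = 0.5714; since δ = 0.1 < 0.5714, cooperation cannot be sustained

Work:
For Grim Trigger:
Cooperate forever: 7/(1-δ)
Defect then punished: 11 + 4·δ/(1-δ)
Need: 7/(1-δ) ≥ 11 + 4·δ/(1-δ)
Solving: δ ≥ (T-R)/(T-P) = (11-7)/(11-4) = 0.5714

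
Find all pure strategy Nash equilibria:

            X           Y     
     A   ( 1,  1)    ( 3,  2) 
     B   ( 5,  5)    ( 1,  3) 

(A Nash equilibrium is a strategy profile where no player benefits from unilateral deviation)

Nash equilibrium: (A, Y), (B, X)

Work:
Best responses:
  P1 vs X: payoffs [1, 5] → best response B (payoff 5)
  P1 vs Y: payoffs [3, 1] → best response A (payoff 3)
  P2 vs A: payoffs [1, 2] → best response Y (payoff 2)
  P2 vs B: payoffs [5, 3] → best response X (payoff 5)
Mutual best responses: (A,Y), (B,X) → Nash equilibria.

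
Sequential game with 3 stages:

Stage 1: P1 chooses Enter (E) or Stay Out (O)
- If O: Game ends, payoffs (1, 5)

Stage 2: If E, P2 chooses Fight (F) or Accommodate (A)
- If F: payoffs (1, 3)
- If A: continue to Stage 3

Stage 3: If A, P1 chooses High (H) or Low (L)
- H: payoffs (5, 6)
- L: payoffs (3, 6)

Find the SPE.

SPE: (E, A, H); Outcome (5, 6)

Work:
Stage 3: P1 chooses H (5 vs 3)
Stage 2: P2: F->3, A->6 (anticipating H). Choose A
Stage 1: P1: O->1, E->5 (anticipating A, H). Choose E
SPE path: E -> A -> H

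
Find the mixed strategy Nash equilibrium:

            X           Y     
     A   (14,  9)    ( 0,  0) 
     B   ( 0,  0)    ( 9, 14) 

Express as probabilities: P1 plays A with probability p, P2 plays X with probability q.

p = 0.6087, q = 0.3913

Work:
Find probabilities that make opponent indifferent:
P2 chooses q to make P1 indifferent between A and B
P1 chooses p to make P2 indifferent between X and Y
Mixed NE: P1 plays (A: 0.6087, B: 0.3913), P2 plays (X: 0.3913, Y: 0.6087)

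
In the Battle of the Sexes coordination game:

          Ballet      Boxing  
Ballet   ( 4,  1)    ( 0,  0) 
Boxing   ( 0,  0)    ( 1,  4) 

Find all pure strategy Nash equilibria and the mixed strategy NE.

Pure NE: (Ballet, Ballet) and (Boxing, Boxing); Mixed NE: p = 0.8, q = 0.2

Work:
Check pure NE:
(Ballet, Ballet): (4, 1) - no unilateral deviation beneficial
(Boxing, Boxing): (1, 4) - no unilateral deviation beneficial
Mixed NE: P1 plays Ballet with p = 0.8, P2 plays Ballet with q = 0.2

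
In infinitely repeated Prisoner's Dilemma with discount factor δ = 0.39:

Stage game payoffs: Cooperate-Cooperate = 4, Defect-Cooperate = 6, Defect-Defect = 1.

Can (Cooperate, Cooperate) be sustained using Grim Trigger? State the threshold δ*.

δ* = 0.4; since δ = 0.39 < 0.4, cooperation cannot be sustained

Work:
For Grim Trigger:
Cooperate forever: 4/(1-δ)
Defect then punished: 6 + 1·δ/(1-δ)
Need: 4/(1-δ) ≥ 6 + 1·δ/(1-δ)
Solving: δ ≥ (T-R)/(T-P) = (6-4)/(6-1) = 0.4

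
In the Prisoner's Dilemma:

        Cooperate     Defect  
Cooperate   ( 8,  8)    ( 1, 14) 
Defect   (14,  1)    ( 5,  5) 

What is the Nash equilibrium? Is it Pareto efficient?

(Defect, Defect) is NE; not Pareto efficient

Work:
Defect dominates Cooperate for both players:
If P2 cooperates: Defect (14) > Cooperate (8)
If P2 defects: Defect (5) > Cooperate (1)
NE: (Defect, Defect) with payoff (5, 5)
But (Cooperate, Cooperate) = (8, 8) Pareto dominates (5, 5)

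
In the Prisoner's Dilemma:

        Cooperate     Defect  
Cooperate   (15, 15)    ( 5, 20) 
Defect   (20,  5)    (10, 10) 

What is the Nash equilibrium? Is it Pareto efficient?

(Defect, Defect) is NE; not Pareto efficient

Work:
Defect dominates Cooperate for both players:
If P2 cooperates: Defect (20) > Cooperate (15)
If P2 defects: Defect (10) > Cooperate (5)
NE: (Defect, Defect) with payoff (10, 10)
But (Cooperate, Cooperate) = (15, 15) Pareto dominates (10, 10)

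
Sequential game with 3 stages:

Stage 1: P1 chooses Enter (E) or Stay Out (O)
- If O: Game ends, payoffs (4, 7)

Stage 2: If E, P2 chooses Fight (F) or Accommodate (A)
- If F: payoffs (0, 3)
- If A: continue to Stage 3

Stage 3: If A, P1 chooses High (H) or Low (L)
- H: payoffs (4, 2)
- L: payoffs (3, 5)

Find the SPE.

SPE: (O, F, H); Outcome (4, 7)

Work:
Stage 3: P1 chooses H (4 vs 3)
Stage 2: P2: F->3, A->2 (anticipating H). Choose F
Stage 1: P1: O->4, E->0 (anticipating F, H). Choose O
SPE path: O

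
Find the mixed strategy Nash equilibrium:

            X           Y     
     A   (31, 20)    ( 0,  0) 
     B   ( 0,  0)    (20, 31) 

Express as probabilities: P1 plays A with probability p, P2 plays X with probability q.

p = 0.6078, q = 0.3922

Work:
Find probabilities that make opponent indifferent:
P2 chooses q to make P1 indifferent between A and B
P1 chooses p to make P2 indifferent between X and Y
Mixed NE: P1 plays (A: 0.6078, B: 0.3922), P2 plays (X: 0.3922, Y: 0.6078)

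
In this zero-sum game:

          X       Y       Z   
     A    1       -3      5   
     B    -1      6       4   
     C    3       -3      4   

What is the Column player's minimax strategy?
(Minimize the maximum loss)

Column should play X, value = 3

Work:
Column player minimizes Row's maximum payoff:
Column X: max payoff to Row = 3
Column Y: max payoff to Row = 6
Column Z: max payoff to Row = 5
Minimum is 3, achieved by column X.
Minimax strategy: X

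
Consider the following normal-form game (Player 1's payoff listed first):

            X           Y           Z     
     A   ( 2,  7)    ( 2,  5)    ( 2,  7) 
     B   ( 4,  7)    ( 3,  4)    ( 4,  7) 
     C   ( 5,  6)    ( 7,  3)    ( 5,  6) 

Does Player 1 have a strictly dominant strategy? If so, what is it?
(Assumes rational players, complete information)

Yes, Player 1's strictly dominant strategy is C

Work:
A strategy strictly dominates another if it gives a strictly higher payoff against every opponent action. Compare each pair of P1's strategies column-by-column:
  A vs B: [2 vs 4, 2 vs 3, 2 vs 4] → A does not strictly dominate B (column X: 2 ≤ 4)
  A vs C: [2 vs 5, 2 vs 7, 2 vs 5] → A does not strictly dominate C (column X: 2 ≤ 5)
  B vs A: [4 vs 2, 3 vs 2, 4 vs 2] → B strictly dominates A
  B vs C: [4 vs 5, 3 vs 7, 4 vs 5] → B does not strictly dominate C (column X: 4 ≤ 5)
  C vs A: [5 vs 2, 7 vs 2, 5 vs 2] → C strictly dominates A
  C vs B: [5 vs 4, 7 vs 3, 5 vs 4] → C strictly dominates B
C strictly dominates every other strategy → strictly dominant.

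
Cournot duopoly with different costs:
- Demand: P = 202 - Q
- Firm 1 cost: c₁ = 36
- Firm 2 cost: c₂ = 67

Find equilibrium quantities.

q₁* = 65.67, q₂* = 34.67

Work:
Reaction: q₁ = (202 - 36 - q₂)/2
Reaction: q₂ = (202 - 67 - q₁)/2
Solve simultaneously:
q₁* = (202 - 2×36 + 67)/3 = 65.67
q₂* = (202 - 2×67 + 36)/3 = 34.67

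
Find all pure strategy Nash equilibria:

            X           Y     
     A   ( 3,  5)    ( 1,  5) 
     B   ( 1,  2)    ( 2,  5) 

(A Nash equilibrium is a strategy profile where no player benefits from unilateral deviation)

Nash equilibrium: (A, X), (B, Y)

Work:
Best responses:
  P1 vs X: payoffs [3, 1] → best response A (payoff 3)
  P1 vs Y: payoffs [1, 2] → best response B (payoff 2)
  P2 vs A: payoffs [5, 5] → best response X/Y (payoff 5)
  P2 vs B: payoffs [2, 5] → best response Y (payoff 5)
Mutual best responses: (A,X), (B,Y) → Nash equilibria.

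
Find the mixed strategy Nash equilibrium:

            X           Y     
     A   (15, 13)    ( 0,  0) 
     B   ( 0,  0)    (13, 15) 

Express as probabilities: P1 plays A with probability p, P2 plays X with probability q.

p = 0.5357, q = 0.4643

Work:
Find probabilities that make opponent indifferent:
P2 chooses q to make P1 indifferent between A and B
P1 chooses p to make P2 indifferent between X and Y
Mixed NE: P1 plays (A: 0.5357, B: 0.4643), P2 plays (X: 0.4643, Y: 0.5357)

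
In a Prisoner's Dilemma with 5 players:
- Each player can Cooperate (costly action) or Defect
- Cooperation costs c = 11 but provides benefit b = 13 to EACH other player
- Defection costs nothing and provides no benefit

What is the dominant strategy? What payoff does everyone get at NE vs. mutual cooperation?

Dominant: Defect; NE payoff = 0; Coop payoff = 41

Work:
Defect dominates (saves cost c = 11, benefit to others is external)
NE: All defect → everyone gets 0
If all cooperate: each receives (4)×13 - 11 = 41
Social dilemma: 41 > 0 but NE gives 0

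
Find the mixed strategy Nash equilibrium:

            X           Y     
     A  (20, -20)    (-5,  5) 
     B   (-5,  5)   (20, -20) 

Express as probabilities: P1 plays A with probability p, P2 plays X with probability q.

p = 0.5, q = 0.5

Work:
Find probabilities that make opponent indifferent:
P2 chooses q to make P1 indifferent between A and B
P1 chooses p to make P2 indifferent between X and Y
Mixed NE: P1 plays (A: 0.5, B: 0.5), P2 plays (X: 0.5, Y: 0.5)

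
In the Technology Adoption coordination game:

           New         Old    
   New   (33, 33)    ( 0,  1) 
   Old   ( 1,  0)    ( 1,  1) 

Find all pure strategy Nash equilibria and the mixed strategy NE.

Pure NE: (New, New) and (Old, Old); Mixed NE: p = 0.0303, q = 0.0303

Work:
Check pure NE:
(New, New): (33, 33) - no unilateral deviation beneficial
(Old, Old): (1, 1) - no unilateral deviation beneficial
Mixed NE: P1 plays New with p = 0.0303, P2 plays New with q = 0.0303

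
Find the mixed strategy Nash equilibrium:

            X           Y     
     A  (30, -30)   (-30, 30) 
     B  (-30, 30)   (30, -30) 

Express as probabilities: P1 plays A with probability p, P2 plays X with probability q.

p = 0.5, q = 0.5

Work:
Find probabilities that make opponent indifferent:
P2 chooses q to make P1 indifferent between A and B
P1 chooses p to make P2 indifferent between X and Y
Mixed NE: P1 plays (A: 0.5, B: 0.5), P2 plays (X: 0.5, Y: 0.5)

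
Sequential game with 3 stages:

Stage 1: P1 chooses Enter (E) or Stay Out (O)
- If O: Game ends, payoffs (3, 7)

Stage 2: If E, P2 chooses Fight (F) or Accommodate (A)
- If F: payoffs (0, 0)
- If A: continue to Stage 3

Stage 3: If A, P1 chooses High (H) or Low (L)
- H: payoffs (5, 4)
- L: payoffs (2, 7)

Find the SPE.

SPE: (E, A, H); Outcome (5, 4)

Work:
Stage 3: P1 chooses H (5 vs 2)
Stage 2: P2: F->0, A->4 (anticipating H). Choose A
Stage 1: P1: O->3, E->5 (anticipating A, H). Choose E
SPE path: E -> A -> H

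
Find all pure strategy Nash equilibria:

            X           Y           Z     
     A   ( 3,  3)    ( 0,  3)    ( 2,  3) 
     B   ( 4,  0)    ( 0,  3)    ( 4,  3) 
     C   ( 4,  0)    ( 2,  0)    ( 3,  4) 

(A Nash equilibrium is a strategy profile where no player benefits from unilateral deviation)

Nash equilibrium: (B, Z)

Work:
Best responses:
  P1 vs X: payoffs [3, 4, 4] → best response B/C (payoff 4)
  P1 vs Y: payoffs [0, 0, 2] → best response C (payoff 2)
  P1 vs Z: payoffs [2, 4, 3] → best response B (payoff 4)
  P2 vs A: payoffs [3, 3, 3] → best response X/Y/Z (payoff 3)
  P2 vs B: payoffs [0, 3, 3] → best response Y/Z (payoff 3)
  P2 vs C: payoffs [0, 0, 4] → best response Z (payoff 4)
Mutual best responses: (B,Z) → Nash equilibria.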